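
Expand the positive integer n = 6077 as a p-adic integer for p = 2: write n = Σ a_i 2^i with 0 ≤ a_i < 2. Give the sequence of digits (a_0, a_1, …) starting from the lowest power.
(a_0, a_1, …) = (1, 0, 1, 1, 1, 1, 0, 1, 1, 1, 1, 0, 1)

Repeated division by 2 gives the digits low-to-high: 6077 = 1 + 1·2^2 + 1·2^3 + 1·2^4 + 1·2^5 + 1·2^7 + 1·2^8 + 1·2^9 + 1·2^10 + 1·2^12. Digit sequence: (1, 0, 1, 1, 1, 1, 0, 1, 1, 1, 1, 0, 1).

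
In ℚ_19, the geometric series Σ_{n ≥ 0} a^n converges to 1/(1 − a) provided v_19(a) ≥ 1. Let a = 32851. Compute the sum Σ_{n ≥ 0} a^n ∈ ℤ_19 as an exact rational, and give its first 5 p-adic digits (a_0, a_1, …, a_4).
Σ a^n = 1/(1 − a) = -1/32850;  first 5 digits = (1, 0, 15, 4, 16)

v_19(a) = 2 ≥ 1, so the series converges in ℤ_19 to 1/(1 − a) = 1/(1 − 32851) = -1/32850. Expand this rational in ℤ_19: compute digits iteratively via d_i = x_i mod 19, x_{i+1} = (x_i − d_i)/19. The first 5 digits are (1, 0, 15, 4, 16).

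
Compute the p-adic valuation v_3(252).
v_3(252) = 2

v_3(n) is the largest exponent k such that 3^k divides n. Factor out: 252 = 3^2 · 28. (Sign doesn't affect v_p.) So v_3(252) = 2.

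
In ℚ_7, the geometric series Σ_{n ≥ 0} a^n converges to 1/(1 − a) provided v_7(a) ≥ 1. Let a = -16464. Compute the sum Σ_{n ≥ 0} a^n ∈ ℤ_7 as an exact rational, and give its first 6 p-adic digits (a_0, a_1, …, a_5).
Σ a^n = 1/(1 − a) = 1/16465;  first 6 digits = (1, 0, 0, 1, 0, 6)

v_7(a) = 3 ≥ 1, so the series converges in ℤ_7 to 1/(1 − a) = 1/(1 − (-16464)) = 1/16465. Expand this rational in ℤ_7: compute digits iteratively via d_i = x_i mod 7, x_{i+1} = (x_i − d_i)/7. The first 6 digits are (1, 0, 0, 1, 0, 6).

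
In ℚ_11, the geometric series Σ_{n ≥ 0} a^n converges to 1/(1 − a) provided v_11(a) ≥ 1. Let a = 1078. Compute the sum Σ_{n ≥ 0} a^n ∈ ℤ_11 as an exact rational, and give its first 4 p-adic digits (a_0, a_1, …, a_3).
Σ a^n = 1/(1 − a) = -1/1077;  first 4 digits = (1, 10, 9, 3)

v_11(a) = 1 ≥ 1, so the series converges in ℤ_11 to 1/(1 − a) = 1/(1 − 1078) = -1/1077. Expand this rational in ℤ_11: compute digits iteratively via d_i = x_i mod 11, x_{i+1} = (x_i − d_i)/11. The first 4 digits are (1, 10, 9, 3).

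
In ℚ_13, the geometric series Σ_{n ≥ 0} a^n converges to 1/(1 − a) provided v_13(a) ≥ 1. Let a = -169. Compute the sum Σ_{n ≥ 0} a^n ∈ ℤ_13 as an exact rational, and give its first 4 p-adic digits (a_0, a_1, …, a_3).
Σ a^n = 1/(1 − a) = 1/170;  first 4 digits = (1, 0, 12, 12)

v_13(a) = 2 ≥ 1, so the series converges in ℤ_13 to 1/(1 − a) = 1/(1 − (-169)) = 1/170. Expand this rational in ℤ_13: compute digits iteratively via d_i = x_i mod 13, x_{i+1} = (x_i − d_i)/13. The first 4 digits are (1, 0, 12, 12).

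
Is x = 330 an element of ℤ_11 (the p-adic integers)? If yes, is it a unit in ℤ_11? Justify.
x ∈ ℤ_11 but not a unit; v_11(x) = 1 > 0

ℤ_11 = {x ∈ ℚ_11 : v_11(x) ≥ 0} and ℤ_11^× = {x ∈ ℤ_11 : v_11(x) = 0}. Here v_11(330) = v_11(num) − v_11(den) = 1; compare against these criteria.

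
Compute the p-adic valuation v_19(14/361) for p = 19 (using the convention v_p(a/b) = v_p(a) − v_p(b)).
v_19(14/361) = -2

Factor powers of 19 from the numerator and denominator of the reduced fraction: 14 = 19^0 · 14 and 361 = 19^2 · 1. Apply v_p(a/b) = v_p(a) − v_p(b): v_19(14/361) = 0 − 2 = -2.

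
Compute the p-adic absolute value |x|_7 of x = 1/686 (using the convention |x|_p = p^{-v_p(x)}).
|1/686|_7 = 343

Step 1 — compute v_7(x) by factoring powers of 7 out of the numerator and denominator: v_7(1/686) = -3. Step 2 — apply |x|_p = p^{-v_p(x)} = 7^{3} = 343.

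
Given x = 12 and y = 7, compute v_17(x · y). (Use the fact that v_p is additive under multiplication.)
v_17(84) = 0

v_p(x) = 0 (factor: 12 = 17^0 · 12); v_p(y) = 0 (factor: 7 = 17^0 · 7). Additivity: v_p(xy) = v_p(x) + v_p(y) = 0 + 0 = 0. (Direct check: xy = 84 = 17^0 · (84).)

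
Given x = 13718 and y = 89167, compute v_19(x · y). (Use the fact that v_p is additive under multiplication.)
v_19(1223192906) = 6

v_p(x) = 3 (factor: 13718 = 19^3 · 2); v_p(y) = 3 (factor: 89167 = 19^3 · 13). Additivity: v_p(xy) = v_p(x) + v_p(y) = 3 + 3 = 6. (Direct check: xy = 1223192906 = 19^6 · (26).)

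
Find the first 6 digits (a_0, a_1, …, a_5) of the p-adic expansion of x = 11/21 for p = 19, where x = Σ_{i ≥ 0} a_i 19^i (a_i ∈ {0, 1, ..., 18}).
(a_0, …, a_5) = (15, 11, 3, 17, 0, 9)

v_19(11/21) = 0 (numerator and denominator both coprime to 19), so x ∈ ℤ_19^×. Compute digits iteratively via a_i = x_i mod 19, x_{i+1} = (x_i − a_i)/19, with x_0 = x:
  x_0 = 11/21;  a_0 = 15;  x_1 = (x_0 − 15)/19 = -16/21
  x_1 = -16/21;  a_1 = 11;  x_2 = (x_1 − 11)/19 = -13/21
  x_2 = -13/21;  a_2 = 3;  x_3 = (x_2 − 3)/19 = -4/21
  x_3 = -4/21;  a_3 = 17;  x_4 = (x_3 − 17)/19 = -19/21
  x_4 = -19/21;  a_4 = 0;  x_5 = (x_4 − 0)/19 = -1/21
  x_5 = -1/21;  a_5 = 9;  x_6 = (x_5 − 9)/19 = -10/21
Digits: (15, 11, 3, 17, 0, 9).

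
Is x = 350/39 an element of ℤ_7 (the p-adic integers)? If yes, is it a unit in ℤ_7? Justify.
x ∈ ℤ_7 but not a unit; v_7(x) = 1 > 0

ℤ_7 = {x ∈ ℚ_7 : v_7(x) ≥ 0} and ℤ_7^× = {x ∈ ℤ_7 : v_7(x) = 0}. Here v_7(350/39) = v_7(num) − v_7(den) = 1; compare against these criteria.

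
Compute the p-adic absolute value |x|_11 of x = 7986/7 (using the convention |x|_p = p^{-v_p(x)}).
|7986/7|_11 = 1/1331

Step 1 — compute v_11(x) by factoring powers of 11 out of the numerator and denominator: v_11(7986/7) = 3. Step 2 — apply |x|_p = p^{-v_p(x)} = 11^{-3} = 1/1331.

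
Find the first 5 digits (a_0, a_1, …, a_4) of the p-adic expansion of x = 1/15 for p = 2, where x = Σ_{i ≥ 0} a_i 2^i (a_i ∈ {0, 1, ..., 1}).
(a_0, …, a_4) = (1, 1, 1, 1, 0)

v_2(1/15) = 0 (numerator and denominator both coprime to 2), so x ∈ ℤ_2^×. Compute digits iteratively via a_i = x_i mod 2, x_{i+1} = (x_i − a_i)/2, with x_0 = x:
  x_0 = 1/15;  a_0 = 1;  x_1 = (x_0 − 1)/2 = -7/15
  x_1 = -7/15;  a_1 = 1;  x_2 = (x_1 − 1)/2 = -11/15
  x_2 = -11/15;  a_2 = 1;  x_3 = (x_2 − 1)/2 = -13/15
  x_3 = -13/15;  a_3 = 1;  x_4 = (x_3 − 1)/2 = -14/15
  x_4 = -14/15;  a_4 = 0;  x_5 = (x_4 − 0)/2 = -7/15
Digits: (1, 1, 1, 1, 0).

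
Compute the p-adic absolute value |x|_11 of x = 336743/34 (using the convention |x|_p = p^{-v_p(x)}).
|336743/34|_11 = 1/14641

Step 1 — compute v_11(x) by factoring powers of 11 out of the numerator and denominator: v_11(336743/34) = 4. Step 2 — apply |x|_p = p^{-v_p(x)} = 11^{-4} = 1/14641.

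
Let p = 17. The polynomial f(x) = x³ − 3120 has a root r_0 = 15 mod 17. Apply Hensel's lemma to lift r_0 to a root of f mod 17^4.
r_3 = 35324 (mod 83521)

Hensel: r_{i+1} = r_i − f(r_i)/f′(r_i) mod 17^{i+2}, where f′(x) = 3x². Iterate:
  r_0 = 15 (mod 17)
  r_1 = 66 (mod 289)
  r_2 = 933 (mod 4913)
  r_3 = 35324 (mod 83521)
Final: r = 35324 with f(r) ≡ 0 mod 17^4.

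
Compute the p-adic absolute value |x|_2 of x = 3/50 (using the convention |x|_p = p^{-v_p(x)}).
|3/50|_2 = 2

Step 1 — compute v_2(x) by factoring powers of 2 out of the numerator and denominator: v_2(3/50) = -1. Step 2 — apply |x|_p = p^{-v_p(x)} = 2^{1} = 2.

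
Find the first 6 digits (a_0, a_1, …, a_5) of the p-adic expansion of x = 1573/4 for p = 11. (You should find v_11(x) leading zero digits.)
(a_0, …, a_5) = (0, 0, 6, 8, 2, 8)

v_11(1573/4) = 2, so a_0 = ... = a_1 = 0. Factor out: x = 11^2 · u with u = 13/4 a unit in ℤ_11. Expand u iteratively via a_{v+i} = u_i mod 11, u_{i+1} = (u_i − a_{v+i})/11:
  u_0 = 13/4;  a_2 = 6;  u_1 = (u_0 − 6)/11 = -1/4
  u_1 = -1/4;  a_3 = 8;  u_2 = (u_1 − 8)/11 = -3/4
  u_2 = -3/4;  a_4 = 2;  u_3 = (u_2 − 2)/11 = -1/4
  u_3 = -1/4;  a_5 = 8;  u_4 = (u_3 − 8)/11 = -3/4
Digits: (0, 0, 6, 8, 2, 8).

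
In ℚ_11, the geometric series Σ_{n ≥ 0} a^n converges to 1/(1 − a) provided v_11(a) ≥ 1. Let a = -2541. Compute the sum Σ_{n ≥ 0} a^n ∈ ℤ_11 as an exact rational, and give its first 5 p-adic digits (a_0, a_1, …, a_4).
Σ a^n = 1/(1 − a) = 1/2542;  first 5 digits = (1, 0, 1, 9, 0)

v_11(a) = 2 ≥ 1, so the series converges in ℤ_11 to 1/(1 − a) = 1/(1 − (-2541)) = 1/2542. Expand this rational in ℤ_11: compute digits iteratively via d_i = x_i mod 11, x_{i+1} = (x_i − d_i)/11. The first 5 digits are (1, 0, 1, 9, 0).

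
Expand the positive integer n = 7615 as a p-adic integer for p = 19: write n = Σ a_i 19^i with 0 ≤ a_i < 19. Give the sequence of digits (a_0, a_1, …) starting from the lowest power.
(a_0, a_1, …) = (15, 1, 2, 1)

Repeated division by 19 gives the digits low-to-high: 7615 = 15 + 1·19^1 + 2·19^2 + 1·19^3. Digit sequence: (15, 1, 2, 1).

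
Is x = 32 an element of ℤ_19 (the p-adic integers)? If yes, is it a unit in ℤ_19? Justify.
x ∈ ℤ_19^× (unit); v_19(x) = 0

ℤ_19 = {x ∈ ℚ_19 : v_19(x) ≥ 0} and ℤ_19^× = {x ∈ ℤ_19 : v_19(x) = 0}. Here v_19(32) = v_19(num) − v_19(den) = 0; compare against these criteria.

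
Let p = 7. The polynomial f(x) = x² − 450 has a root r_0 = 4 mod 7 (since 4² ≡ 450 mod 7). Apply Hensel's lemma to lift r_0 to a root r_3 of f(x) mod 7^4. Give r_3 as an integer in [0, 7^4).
r_3 = 1124 (mod 2401)

Hensel's recurrence: r_{i+1} = r_i − f(r_i)·(f′(r_i))^{-1} mod 7^{i+2}, with f′(x) = 2x. Iterate:
  r_0 = 4 (mod 7)
  r_1 = 46 (mod 49)
  r_2 = 95 (mod 343)
  r_3 = 1124 (mod 2401)
Final: r_3 = 1124, and one checks f(r_3) ≡ 0 mod 7^4.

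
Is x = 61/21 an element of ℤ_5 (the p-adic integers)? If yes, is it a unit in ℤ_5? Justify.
x ∈ ℤ_5^× (unit); v_5(x) = 0

ℤ_5 = {x ∈ ℚ_5 : v_5(x) ≥ 0} and ℤ_5^× = {x ∈ ℤ_5 : v_5(x) = 0}. Here v_5(61/21) = v_5(num) − v_5(den) = 0; compare against these criteria.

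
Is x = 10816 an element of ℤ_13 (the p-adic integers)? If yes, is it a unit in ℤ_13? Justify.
x ∈ ℤ_13 but not a unit; v_13(x) = 2 > 0

ℤ_13 = {x ∈ ℚ_13 : v_13(x) ≥ 0} and ℤ_13^× = {x ∈ ℤ_13 : v_13(x) = 0}. Here v_13(10816) = v_13(num) − v_13(den) = 2; compare against these criteria.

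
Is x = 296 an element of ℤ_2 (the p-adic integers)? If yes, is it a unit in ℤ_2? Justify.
x ∈ ℤ_2 but not a unit; v_2(x) = 3 > 0

ℤ_2 = {x ∈ ℚ_2 : v_2(x) ≥ 0} and ℤ_2^× = {x ∈ ℤ_2 : v_2(x) = 0}. Here v_2(296) = v_2(num) − v_2(den) = 3; compare against these criteria.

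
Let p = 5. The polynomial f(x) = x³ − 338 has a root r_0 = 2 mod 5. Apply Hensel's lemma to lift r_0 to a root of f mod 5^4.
r_3 = 42 (mod 625)

Hensel: r_{i+1} = r_i − f(r_i)/f′(r_i) mod 5^{i+2}, where f′(x) = 3x². Iterate:
  r_0 = 2 (mod 5)
  r_1 = 17 (mod 25)
  r_2 = 42 (mod 125)
  r_3 = 42 (mod 625)
Final: r = 42 with f(r) ≡ 0 mod 5^4.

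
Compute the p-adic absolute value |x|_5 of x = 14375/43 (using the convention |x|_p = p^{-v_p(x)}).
|14375/43|_5 = 1/625

Step 1 — compute v_5(x) by factoring powers of 5 out of the numerator and denominator: v_5(14375/43) = 4. Step 2 — apply |x|_p = p^{-v_p(x)} = 5^{-4} = 1/625.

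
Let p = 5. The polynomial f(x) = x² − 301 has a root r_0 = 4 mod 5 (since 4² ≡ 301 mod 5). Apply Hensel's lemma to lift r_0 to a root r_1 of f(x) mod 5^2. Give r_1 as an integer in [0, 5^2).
r_1 = 24 (mod 25)

Hensel's recurrence: r_{i+1} = r_i − f(r_i)·(f′(r_i))^{-1} mod 5^{i+2}, with f′(x) = 2x. Iterate:
  r_0 = 4 (mod 5)
  r_1 = 24 (mod 25)
Final: r_1 = 24, and one checks f(r_1) ≡ 0 mod 5^2.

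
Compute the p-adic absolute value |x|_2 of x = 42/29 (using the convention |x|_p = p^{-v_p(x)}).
|42/29|_2 = 1/2

Step 1 — compute v_2(x) by factoring powers of 2 out of the numerator and denominator: v_2(42/29) = 1. Step 2 — apply |x|_p = p^{-v_p(x)} = 2^{-1} = 1/2.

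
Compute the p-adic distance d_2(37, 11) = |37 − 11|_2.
d_2(37, 11) = 1/2

Step 1 — x − y = 37 − 11 = 26. Step 2 — v_2(26) = 1 (factor: 26 = (2^1 · 13); the sign does not affect v_p). Step 3 — |x − y|_2 = 2^{-1} = 1/2.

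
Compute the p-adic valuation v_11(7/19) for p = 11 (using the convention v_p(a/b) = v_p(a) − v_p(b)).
v_11(7/19) = 0

Factor powers of 11 from the numerator and denominator of the reduced fraction: 7 = 11^0 · 7 and 19 = 11^0 · 19. Apply v_p(a/b) = v_p(a) − v_p(b): v_11(7/19) = 0 − 0 = 0.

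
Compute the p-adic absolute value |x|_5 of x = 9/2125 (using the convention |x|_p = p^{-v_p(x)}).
|9/2125|_5 = 125

Step 1 — compute v_5(x) by factoring powers of 5 out of the numerator and denominator: v_5(9/2125) = -3. Step 2 — apply |x|_p = p^{-v_p(x)} = 5^{3} = 125.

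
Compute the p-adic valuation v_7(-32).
v_7(-32) = 0

v_7(n) is the largest exponent k such that 7^k divides n. Factor out: -32 = -7^0 · 32. (Sign doesn't affect v_p.) So v_7(-32) = 0.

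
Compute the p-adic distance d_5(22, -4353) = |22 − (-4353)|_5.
d_5(22, -4353) = 1/625

Step 1 — x − y = 22 − (-4353) = 4375. Step 2 — v_5(4375) = 4 (factor: 4375 = (5^4 · 7); the sign does not affect v_p). Step 3 — |x − y|_5 = 5^{-4} = 1/625.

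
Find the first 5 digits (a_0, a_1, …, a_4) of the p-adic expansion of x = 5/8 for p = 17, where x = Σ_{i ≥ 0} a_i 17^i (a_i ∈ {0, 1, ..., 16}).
(a_0, …, a_4) = (7, 6, 6, 6, 6)

v_17(5/8) = 0 (numerator and denominator both coprime to 17), so x ∈ ℤ_17^×. Compute digits iteratively via a_i = x_i mod 17, x_{i+1} = (x_i − a_i)/17, with x_0 = x:
  x_0 = 5/8;  a_0 = 7;  x_1 = (x_0 − 7)/17 = -3/8
  x_1 = -3/8;  a_1 = 6;  x_2 = (x_1 − 6)/17 = -3/8
  x_2 = -3/8;  a_2 = 6;  x_3 = (x_2 − 6)/17 = -3/8
  x_3 = -3/8;  a_3 = 6;  x_4 = (x_3 − 6)/17 = -3/8
  x_4 = -3/8;  a_4 = 6;  x_5 = (x_4 − 6)/17 = -3/8
Digits: (7, 6, 6, 6, 6).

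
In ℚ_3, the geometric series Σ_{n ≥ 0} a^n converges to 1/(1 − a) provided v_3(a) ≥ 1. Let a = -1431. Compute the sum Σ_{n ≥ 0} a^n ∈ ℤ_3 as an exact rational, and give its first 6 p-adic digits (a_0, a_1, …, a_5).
Σ a^n = 1/(1 − a) = 1/1432;  first 6 digits = (1, 0, 0, 1, 0, 0)

v_3(a) = 3 ≥ 1, so the series converges in ℤ_3 to 1/(1 − a) = 1/(1 − (-1431)) = 1/1432. Expand this rational in ℤ_3: compute digits iteratively via d_i = x_i mod 3, x_{i+1} = (x_i − d_i)/3. The first 6 digits are (1, 0, 0, 1, 0, 0).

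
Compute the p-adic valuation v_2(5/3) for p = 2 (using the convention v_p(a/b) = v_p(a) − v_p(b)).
v_2(5/3) = 0

Factor powers of 2 from the numerator and denominator of the reduced fraction: 5 = 2^0 · 5 and 3 = 2^0 · 3. Apply v_p(a/b) = v_p(a) − v_p(b): v_2(5/3) = 0 − 0 = 0.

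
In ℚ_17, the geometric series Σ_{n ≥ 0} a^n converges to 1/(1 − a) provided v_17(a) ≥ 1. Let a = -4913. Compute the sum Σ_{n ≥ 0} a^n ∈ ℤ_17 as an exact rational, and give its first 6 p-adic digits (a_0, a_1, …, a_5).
Σ a^n = 1/(1 − a) = 1/4914;  first 6 digits = (1, 0, 0, 16, 16, 16)

v_17(a) = 3 ≥ 1, so the series converges in ℤ_17 to 1/(1 − a) = 1/(1 − (-4913)) = 1/4914. Expand this rational in ℤ_17: compute digits iteratively via d_i = x_i mod 17, x_{i+1} = (x_i − d_i)/17. The first 6 digits are (1, 0, 0, 16, 16, 16).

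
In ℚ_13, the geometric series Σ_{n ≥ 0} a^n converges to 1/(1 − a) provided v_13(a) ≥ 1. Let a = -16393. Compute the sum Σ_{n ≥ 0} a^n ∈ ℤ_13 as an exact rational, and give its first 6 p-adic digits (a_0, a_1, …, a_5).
Σ a^n = 1/(1 − a) = 1/16394;  first 6 digits = (1, 0, 7, 5, 9, 8)

v_13(a) = 2 ≥ 1, so the series converges in ℤ_13 to 1/(1 − a) = 1/(1 − (-16393)) = 1/16394. Expand this rational in ℤ_13: compute digits iteratively via d_i = x_i mod 13, x_{i+1} = (x_i − d_i)/13. The first 6 digits are (1, 0, 7, 5, 9, 8).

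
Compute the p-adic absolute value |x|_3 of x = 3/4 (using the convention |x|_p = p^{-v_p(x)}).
|3/4|_3 = 1/3

Step 1 — compute v_3(x) by factoring powers of 3 out of the numerator and denominator: v_3(3/4) = 1. Step 2 — apply |x|_p = p^{-v_p(x)} = 3^{-1} = 1/3.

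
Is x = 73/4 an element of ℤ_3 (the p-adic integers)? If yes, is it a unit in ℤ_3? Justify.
x ∈ ℤ_3^× (unit); v_3(x) = 0

ℤ_3 = {x ∈ ℚ_3 : v_3(x) ≥ 0} and ℤ_3^× = {x ∈ ℤ_3 : v_3(x) = 0}. Here v_3(73/4) = v_3(num) − v_3(den) = 0; compare against these criteria.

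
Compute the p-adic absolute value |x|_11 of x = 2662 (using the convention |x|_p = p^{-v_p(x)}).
|2662|_11 = 1/1331

Step 1 — compute v_11(x) by factoring powers of 11 out of the numerator and denominator: v_11(2662) = 3. Step 2 — apply |x|_p = p^{-v_p(x)} = 11^{-3} = 1/1331.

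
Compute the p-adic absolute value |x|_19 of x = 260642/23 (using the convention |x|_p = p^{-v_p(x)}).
|260642/23|_19 = 1/130321

Step 1 — compute v_19(x) by factoring powers of 19 out of the numerator and denominator: v_19(260642/23) = 4. Step 2 — apply |x|_p = p^{-v_p(x)} = 19^{-4} = 1/130321.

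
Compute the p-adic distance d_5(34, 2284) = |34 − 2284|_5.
d_5(34, 2284) = 1/125

Step 1 — x − y = 34 − 2284 = -2250. Step 2 — v_5(-2250) = 3 (factor: -2250 = −(5^3 · 18); the sign does not affect v_p). Step 3 — |x − y|_5 = 5^{-3} = 1/125.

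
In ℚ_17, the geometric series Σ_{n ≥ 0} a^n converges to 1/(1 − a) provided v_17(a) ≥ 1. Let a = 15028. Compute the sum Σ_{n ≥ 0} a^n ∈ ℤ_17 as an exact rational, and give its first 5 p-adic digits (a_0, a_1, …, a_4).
Σ a^n = 1/(1 − a) = -1/15027;  first 5 digits = (1, 0, 1, 3, 1)

v_17(a) = 2 ≥ 1, so the series converges in ℤ_17 to 1/(1 − a) = 1/(1 − 15028) = -1/15027. Expand this rational in ℤ_17: compute digits iteratively via d_i = x_i mod 17, x_{i+1} = (x_i − d_i)/17. The first 5 digits are (1, 0, 1, 3, 1).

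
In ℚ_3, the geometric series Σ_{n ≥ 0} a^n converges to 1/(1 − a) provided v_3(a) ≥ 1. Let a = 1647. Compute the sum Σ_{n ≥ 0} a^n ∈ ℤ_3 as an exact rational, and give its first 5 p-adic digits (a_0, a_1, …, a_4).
Σ a^n = 1/(1 − a) = -1/1646;  first 5 digits = (1, 0, 0, 1, 2)

v_3(a) = 3 ≥ 1, so the series converges in ℤ_3 to 1/(1 − a) = 1/(1 − 1647) = -1/1646. Expand this rational in ℤ_3: compute digits iteratively via d_i = x_i mod 3, x_{i+1} = (x_i − d_i)/3. The first 5 digits are (1, 0, 0, 1, 2).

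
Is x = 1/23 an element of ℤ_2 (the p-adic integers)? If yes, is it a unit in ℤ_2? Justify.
x ∈ ℤ_2^× (unit); v_2(x) = 0

ℤ_2 = {x ∈ ℚ_2 : v_2(x) ≥ 0} and ℤ_2^× = {x ∈ ℤ_2 : v_2(x) = 0}. Here v_2(1/23) = v_2(num) − v_2(den) = 0; compare against these criteria.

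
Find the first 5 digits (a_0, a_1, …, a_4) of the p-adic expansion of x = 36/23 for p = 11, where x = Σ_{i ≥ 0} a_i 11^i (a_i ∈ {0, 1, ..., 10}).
(a_0, …, a_4) = (3, 8, 5, 10, 0)

v_11(36/23) = 0 (numerator and denominator both coprime to 11), so x ∈ ℤ_11^×. Compute digits iteratively via a_i = x_i mod 11, x_{i+1} = (x_i − a_i)/11, with x_0 = x:
  x_0 = 36/23;  a_0 = 3;  x_1 = (x_0 − 3)/11 = -3/23
  x_1 = -3/23;  a_1 = 8;  x_2 = (x_1 − 8)/11 = -17/23
  x_2 = -17/23;  a_2 = 5;  x_3 = (x_2 − 5)/11 = -12/23
  x_3 = -12/23;  a_3 = 10;  x_4 = (x_3 − 10)/11 = -22/23
  x_4 = -22/23;  a_4 = 0;  x_5 = (x_4 − 0)/11 = -2/23
Digits: (3, 8, 5, 10, 0).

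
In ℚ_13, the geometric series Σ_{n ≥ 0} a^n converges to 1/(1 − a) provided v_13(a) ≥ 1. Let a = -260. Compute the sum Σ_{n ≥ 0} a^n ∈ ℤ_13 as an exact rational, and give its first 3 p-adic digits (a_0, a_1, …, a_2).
Σ a^n = 1/(1 − a) = 1/261;  first 3 digits = (1, 6, 8)

v_13(a) = 1 ≥ 1, so the series converges in ℤ_13 to 1/(1 − a) = 1/(1 − (-260)) = 1/261. Expand this rational in ℤ_13: compute digits iteratively via d_i = x_i mod 13, x_{i+1} = (x_i − d_i)/13. The first 3 digits are (1, 6, 8).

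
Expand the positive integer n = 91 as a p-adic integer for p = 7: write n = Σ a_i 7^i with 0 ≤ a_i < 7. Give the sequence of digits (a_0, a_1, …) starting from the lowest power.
(a_0, a_1, …) = (0, 6, 1)

Repeated division by 7 gives the digits low-to-high: 91 = 6·7^1 + 1·7^2. Digit sequence: (0, 6, 1).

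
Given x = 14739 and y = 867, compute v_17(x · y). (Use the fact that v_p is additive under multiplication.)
v_17(12778713) = 5

v_p(x) = 3 (factor: 14739 = 17^3 · 3); v_p(y) = 2 (factor: 867 = 17^2 · 3). Additivity: v_p(xy) = v_p(x) + v_p(y) = 3 + 2 = 5. (Direct check: xy = 12778713 = 17^5 · (9).)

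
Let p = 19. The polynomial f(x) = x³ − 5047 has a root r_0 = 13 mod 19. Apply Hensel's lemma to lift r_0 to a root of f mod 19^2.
r_1 = 260 (mod 361)

Hensel: r_{i+1} = r_i − f(r_i)/f′(r_i) mod 19^{i+2}, where f′(x) = 3x². Iterate:
  r_0 = 13 (mod 19)
  r_1 = 260 (mod 361)
Final: r = 260 with f(r) ≡ 0 mod 19^2.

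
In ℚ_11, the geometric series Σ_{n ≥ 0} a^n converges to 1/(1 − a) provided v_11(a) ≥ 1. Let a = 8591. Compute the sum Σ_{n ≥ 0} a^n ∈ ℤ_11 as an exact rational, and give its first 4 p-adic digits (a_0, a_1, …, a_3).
Σ a^n = 1/(1 − a) = -1/8590;  first 4 digits = (1, 0, 5, 6)

v_11(a) = 2 ≥ 1, so the series converges in ℤ_11 to 1/(1 − a) = 1/(1 − 8591) = -1/8590. Expand this rational in ℤ_11: compute digits iteratively via d_i = x_i mod 11, x_{i+1} = (x_i − d_i)/11. The first 4 digits are (1, 0, 5, 6).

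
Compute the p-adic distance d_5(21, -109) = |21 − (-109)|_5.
d_5(21, -109) = 1/5

Step 1 — x − y = 21 − (-109) = 130. Step 2 — v_5(130) = 1 (factor: 130 = (5^1 · 26); the sign does not affect v_p). Step 3 — |x − y|_5 = 5^{-1} = 1/5.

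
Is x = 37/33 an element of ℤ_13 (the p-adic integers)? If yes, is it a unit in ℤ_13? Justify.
x ∈ ℤ_13^× (unit); v_13(x) = 0

ℤ_13 = {x ∈ ℚ_13 : v_13(x) ≥ 0} and ℤ_13^× = {x ∈ ℤ_13 : v_13(x) = 0}. Here v_13(37/33) = v_13(num) − v_13(den) = 0; compare against these criteria.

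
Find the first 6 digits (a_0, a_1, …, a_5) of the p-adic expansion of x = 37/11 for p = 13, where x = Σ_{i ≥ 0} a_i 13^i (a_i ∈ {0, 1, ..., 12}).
(a_0, …, a_5) = (1, 12, 5, 9, 4, 2)

v_13(37/11) = 0 (numerator and denominator both coprime to 13), so x ∈ ℤ_13^×. Compute digits iteratively via a_i = x_i mod 13, x_{i+1} = (x_i − a_i)/13, with x_0 = x:
  x_0 = 37/11;  a_0 = 1;  x_1 = (x_0 − 1)/13 = 2/11
  x_1 = 2/11;  a_1 = 12;  x_2 = (x_1 − 12)/13 = -10/11
  x_2 = -10/11;  a_2 = 5;  x_3 = (x_2 − 5)/13 = -5/11
  x_3 = -5/11;  a_3 = 9;  x_4 = (x_3 − 9)/13 = -8/11
  x_4 = -8/11;  a_4 = 4;  x_5 = (x_4 − 4)/13 = -4/11
  x_5 = -4/11;  a_5 = 2;  x_6 = (x_5 − 2)/13 = -2/11
Digits: (1, 12, 5, 9, 4, 2).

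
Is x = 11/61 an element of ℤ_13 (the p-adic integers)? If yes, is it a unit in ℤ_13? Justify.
x ∈ ℤ_13^× (unit); v_13(x) = 0

ℤ_13 = {x ∈ ℚ_13 : v_13(x) ≥ 0} and ℤ_13^× = {x ∈ ℤ_13 : v_13(x) = 0}. Here v_13(11/61) = v_13(num) − v_13(den) = 0; compare against these criteria.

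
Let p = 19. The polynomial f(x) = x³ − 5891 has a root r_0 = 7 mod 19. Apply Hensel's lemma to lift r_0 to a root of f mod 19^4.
r_3 = 83588 (mod 130321)

Hensel: r_{i+1} = r_i − f(r_i)/f′(r_i) mod 19^{i+2}, where f′(x) = 3x². Iterate:
  r_0 = 7 (mod 19)
  r_1 = 197 (mod 361)
  r_2 = 1280 (mod 6859)
  r_3 = 83588 (mod 130321)
Final: r = 83588 with f(r) ≡ 0 mod 19^4.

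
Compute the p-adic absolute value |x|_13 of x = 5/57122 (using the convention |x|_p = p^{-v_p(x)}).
|5/57122|_13 = 28561

Step 1 — compute v_13(x) by factoring powers of 13 out of the numerator and denominator: v_13(5/57122) = -4. Step 2 — apply |x|_p = p^{-v_p(x)} = 13^{4} = 28561.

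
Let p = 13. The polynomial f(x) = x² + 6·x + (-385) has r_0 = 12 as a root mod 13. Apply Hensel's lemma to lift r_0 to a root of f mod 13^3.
r_2 = 1702 (mod 2197)

Hensel: r_{i+1} = r_i − f(r_i)·(f′(r_i))^{-1} mod 13^{i+2}, f′(x) = 2x + 6. Iterate:
  r_0 = 12 (mod 13)
  r_1 = 12 (mod 169)
  r_2 = 1702 (mod 2197)
Final: r = 1702 satisfies f(r) ≡ 0 mod 13^3.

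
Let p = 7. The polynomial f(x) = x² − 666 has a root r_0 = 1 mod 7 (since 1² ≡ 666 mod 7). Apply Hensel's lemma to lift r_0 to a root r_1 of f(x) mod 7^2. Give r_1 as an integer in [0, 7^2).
r_1 = 15 (mod 49)

Hensel's recurrence: r_{i+1} = r_i − f(r_i)·(f′(r_i))^{-1} mod 7^{i+2}, with f′(x) = 2x. Iterate:
  r_0 = 1 (mod 7)
  r_1 = 15 (mod 49)
Final: r_1 = 15, and one checks f(r_1) ≡ 0 mod 7^2.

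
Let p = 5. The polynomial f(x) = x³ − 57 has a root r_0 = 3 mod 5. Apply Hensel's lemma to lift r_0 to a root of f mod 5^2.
r_1 = 18 (mod 25)

Hensel: r_{i+1} = r_i − f(r_i)/f′(r_i) mod 5^{i+2}, where f′(x) = 3x². Iterate:
  r_0 = 3 (mod 5)
  r_1 = 18 (mod 25)
Final: r = 18 with f(r) ≡ 0 mod 5^2.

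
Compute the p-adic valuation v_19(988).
v_19(988) = 1

v_19(n) is the largest exponent k such that 19^k divides n. Factor out: 988 = 19^1 · 52. (Sign doesn't affect v_p.) So v_19(988) = 1.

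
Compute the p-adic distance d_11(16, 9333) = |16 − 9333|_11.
d_11(16, 9333) = 1/1331

Step 1 — x − y = 16 − 9333 = -9317. Step 2 — v_11(-9317) = 3 (factor: -9317 = −(11^3 · 7); the sign does not affect v_p). Step 3 — |x − y|_11 = 11^{-3} = 1/1331.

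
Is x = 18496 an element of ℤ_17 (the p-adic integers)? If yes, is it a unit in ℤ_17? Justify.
x ∈ ℤ_17 but not a unit; v_17(x) = 2 > 0

ℤ_17 = {x ∈ ℚ_17 : v_17(x) ≥ 0} and ℤ_17^× = {x ∈ ℤ_17 : v_17(x) = 0}. Here v_17(18496) = v_17(num) − v_17(den) = 2; compare against these criteria.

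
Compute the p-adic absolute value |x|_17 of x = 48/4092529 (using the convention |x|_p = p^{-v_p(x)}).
|48/4092529|_17 = 83521

Step 1 — compute v_17(x) by factoring powers of 17 out of the numerator and denominator: v_17(48/4092529) = -4. Step 2 — apply |x|_p = p^{-v_p(x)} = 17^{4} = 83521.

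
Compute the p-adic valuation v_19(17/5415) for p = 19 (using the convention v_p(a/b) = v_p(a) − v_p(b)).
v_19(17/5415) = -2

Factor powers of 19 from the numerator and denominator of the reduced fraction: 17 = 19^0 · 17 and 5415 = 19^2 · 15. Apply v_p(a/b) = v_p(a) − v_p(b): v_19(17/5415) = 0 − 2 = -2.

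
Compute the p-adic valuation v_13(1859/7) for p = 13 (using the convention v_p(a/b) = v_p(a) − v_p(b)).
v_13(1859/7) = 2

Factor powers of 13 from the numerator and denominator of the reduced fraction: 1859 = 13^2 · 11 and 7 = 13^0 · 7. Apply v_p(a/b) = v_p(a) − v_p(b): v_13(1859/7) = 2 − 0 = 2.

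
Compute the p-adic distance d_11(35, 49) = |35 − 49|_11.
d_11(35, 49) = 1

Step 1 — x − y = 35 − 49 = -14. Step 2 — v_11(-14) = 0 (factor: -14 = −(11^0 · 14); the sign does not affect v_p). Step 3 — |x − y|_11 = 11^{0} = 1.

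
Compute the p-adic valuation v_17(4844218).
v_17(4844218) = 4

v_17(n) is the largest exponent k such that 17^k divides n. Factor out: 4844218 = 17^4 · 58. (Sign doesn't affect v_p.) So v_17(4844218) = 4.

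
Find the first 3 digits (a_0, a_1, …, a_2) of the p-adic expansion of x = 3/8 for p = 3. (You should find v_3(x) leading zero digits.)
(a_0, …, a_2) = (0, 2, 2)

v_3(3/8) = 1, so a_0 = ... = a_0 = 0. Factor out: x = 3^1 · u with u = 1/8 a unit in ℤ_3. Expand u iteratively via a_{v+i} = u_i mod 3, u_{i+1} = (u_i − a_{v+i})/3:
  u_0 = 1/8;  a_1 = 2;  u_1 = (u_0 − 2)/3 = -5/8
  u_1 = -5/8;  a_2 = 2;  u_2 = (u_1 − 2)/3 = -7/8
Digits: (0, 2, 2).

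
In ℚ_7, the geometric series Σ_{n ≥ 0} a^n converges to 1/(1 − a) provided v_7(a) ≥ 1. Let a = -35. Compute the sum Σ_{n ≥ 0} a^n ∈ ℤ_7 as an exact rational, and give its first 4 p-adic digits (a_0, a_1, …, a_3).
Σ a^n = 1/(1 − a) = 1/36;  first 4 digits = (1, 2, 3, 4)

v_7(a) = 1 ≥ 1, so the series converges in ℤ_7 to 1/(1 − a) = 1/(1 − (-35)) = 1/36. Expand this rational in ℤ_7: compute digits iteratively via d_i = x_i mod 7, x_{i+1} = (x_i − d_i)/7. The first 4 digits are (1, 2, 3, 4).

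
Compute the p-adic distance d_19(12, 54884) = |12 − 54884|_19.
d_19(12, 54884) = 1/6859

Step 1 — x − y = 12 − 54884 = -54872. Step 2 — v_19(-54872) = 3 (factor: -54872 = −(19^3 · 8); the sign does not affect v_p). Step 3 — |x − y|_19 = 19^{-3} = 1/6859.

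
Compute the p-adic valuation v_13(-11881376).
v_13(-11881376) = 5

v_13(n) is the largest exponent k such that 13^k divides n. Factor out: -11881376 = -13^5 · 32. (Sign doesn't affect v_p.) So v_13(-11881376) = 5.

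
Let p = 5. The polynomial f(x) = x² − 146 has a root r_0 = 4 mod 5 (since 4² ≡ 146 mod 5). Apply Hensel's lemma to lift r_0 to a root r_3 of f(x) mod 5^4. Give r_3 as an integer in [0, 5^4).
r_3 = 414 (mod 625)

Hensel's recurrence: r_{i+1} = r_i − f(r_i)·(f′(r_i))^{-1} mod 5^{i+2}, with f′(x) = 2x. Iterate:
  r_0 = 4 (mod 5)
  r_1 = 14 (mod 25)
  r_2 = 39 (mod 125)
  r_3 = 414 (mod 625)
Final: r_3 = 414, and one checks f(r_3) ≡ 0 mod 5^4.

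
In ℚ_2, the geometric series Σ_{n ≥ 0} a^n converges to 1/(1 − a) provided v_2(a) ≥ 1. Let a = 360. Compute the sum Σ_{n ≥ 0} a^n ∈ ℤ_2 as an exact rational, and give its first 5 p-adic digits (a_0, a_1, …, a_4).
Σ a^n = 1/(1 − a) = -1/359;  first 5 digits = (1, 0, 0, 1, 0)

v_2(a) = 3 ≥ 1, so the series converges in ℤ_2 to 1/(1 − a) = 1/(1 − 360) = -1/359. Expand this rational in ℤ_2: compute digits iteratively via d_i = x_i mod 2, x_{i+1} = (x_i − d_i)/2. The first 5 digits are (1, 0, 0, 1, 0).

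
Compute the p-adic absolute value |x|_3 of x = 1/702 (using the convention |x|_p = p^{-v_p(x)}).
|1/702|_3 = 27

Step 1 — compute v_3(x) by factoring powers of 3 out of the numerator and denominator: v_3(1/702) = -3. Step 2 — apply |x|_p = p^{-v_p(x)} = 3^{3} = 27.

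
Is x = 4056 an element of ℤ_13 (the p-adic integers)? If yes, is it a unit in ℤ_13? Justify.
x ∈ ℤ_13 but not a unit; v_13(x) = 2 > 0

ℤ_13 = {x ∈ ℚ_13 : v_13(x) ≥ 0} and ℤ_13^× = {x ∈ ℤ_13 : v_13(x) = 0}. Here v_13(4056) = v_13(num) − v_13(den) = 2; compare against these criteria.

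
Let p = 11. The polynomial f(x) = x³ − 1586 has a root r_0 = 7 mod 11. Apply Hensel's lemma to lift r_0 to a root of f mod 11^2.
r_1 = 106 (mod 121)

Hensel: r_{i+1} = r_i − f(r_i)/f′(r_i) mod 11^{i+2}, where f′(x) = 3x². Iterate:
  r_0 = 7 (mod 11)
  r_1 = 106 (mod 121)
Final: r = 106 with f(r) ≡ 0 mod 11^2.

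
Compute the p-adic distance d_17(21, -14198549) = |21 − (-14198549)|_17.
d_17(21, -14198549) = 1/1419857

Step 1 — x − y = 21 − (-14198549) = 14198570. Step 2 — v_17(14198570) = 5 (factor: 14198570 = (17^5 · 10); the sign does not affect v_p). Step 3 — |x − y|_17 = 17^{-5} = 1/1419857.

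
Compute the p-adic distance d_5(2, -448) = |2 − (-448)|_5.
d_5(2, -448) = 1/25

Step 1 — x − y = 2 − (-448) = 450. Step 2 — v_5(450) = 2 (factor: 450 = (5^2 · 18); the sign does not affect v_p). Step 3 — |x − y|_5 = 5^{-2} = 1/25.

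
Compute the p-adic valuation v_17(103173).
v_17(103173) = 3

v_17(n) is the largest exponent k such that 17^k divides n. Factor out: 103173 = 17^3 · 21. (Sign doesn't affect v_p.) So v_17(103173) = 3.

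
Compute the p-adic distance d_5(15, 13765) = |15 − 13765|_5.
d_5(15, 13765) = 1/625

Step 1 — x − y = 15 − 13765 = -13750. Step 2 — v_5(-13750) = 4 (factor: -13750 = −(5^4 · 22); the sign does not affect v_p). Step 3 — |x − y|_5 = 5^{-4} = 1/625.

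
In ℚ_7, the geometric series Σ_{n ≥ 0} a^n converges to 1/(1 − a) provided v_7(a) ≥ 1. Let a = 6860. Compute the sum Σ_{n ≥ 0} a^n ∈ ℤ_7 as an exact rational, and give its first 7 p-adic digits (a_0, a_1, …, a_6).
Σ a^n = 1/(1 − a) = -1/6859;  first 7 digits = (1, 0, 0, 6, 2, 0, 1)

v_7(a) = 3 ≥ 1, so the series converges in ℤ_7 to 1/(1 − a) = 1/(1 − 6860) = -1/6859. Expand this rational in ℤ_7: compute digits iteratively via d_i = x_i mod 7, x_{i+1} = (x_i − d_i)/7. The first 7 digits are (1, 0, 0, 6, 2, 0, 1).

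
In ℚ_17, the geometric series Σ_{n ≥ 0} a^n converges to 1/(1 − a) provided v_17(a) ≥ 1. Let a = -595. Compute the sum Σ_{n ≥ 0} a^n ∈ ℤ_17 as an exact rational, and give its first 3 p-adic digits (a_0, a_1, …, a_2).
Σ a^n = 1/(1 − a) = 1/596;  first 3 digits = (1, 16, 15)

v_17(a) = 1 ≥ 1, so the series converges in ℤ_17 to 1/(1 − a) = 1/(1 − (-595)) = 1/596. Expand this rational in ℤ_17: compute digits iteratively via d_i = x_i mod 17, x_{i+1} = (x_i − d_i)/17. The first 3 digits are (1, 16, 15).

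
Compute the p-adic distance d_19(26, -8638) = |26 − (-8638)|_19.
d_19(26, -8638) = 1/361

Step 1 — x − y = 26 − (-8638) = 8664. Step 2 — v_19(8664) = 2 (factor: 8664 = (19^2 · 24); the sign does not affect v_p). Step 3 — |x − y|_19 = 19^{-2} = 1/361.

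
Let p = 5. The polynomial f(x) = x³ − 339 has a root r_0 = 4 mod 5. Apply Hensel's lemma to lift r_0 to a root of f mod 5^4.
r_3 = 179 (mod 625)

Hensel: r_{i+1} = r_i − f(r_i)/f′(r_i) mod 5^{i+2}, where f′(x) = 3x². Iterate:
  r_0 = 4 (mod 5)
  r_1 = 4 (mod 25)
  r_2 = 54 (mod 125)
  r_3 = 179 (mod 625)
Final: r = 179 with f(r) ≡ 0 mod 5^4.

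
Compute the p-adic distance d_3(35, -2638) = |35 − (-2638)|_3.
d_3(35, -2638) = 1/243

Step 1 — x − y = 35 − (-2638) = 2673. Step 2 — v_3(2673) = 5 (factor: 2673 = (3^5 · 11); the sign does not affect v_p). Step 3 — |x − y|_3 = 3^{-5} = 1/243.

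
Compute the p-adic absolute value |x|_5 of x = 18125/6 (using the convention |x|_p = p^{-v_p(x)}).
|18125/6|_5 = 1/625

Step 1 — compute v_5(x) by factoring powers of 5 out of the numerator and denominator: v_5(18125/6) = 4. Step 2 — apply |x|_p = p^{-v_p(x)} = 5^{-4} = 1/625.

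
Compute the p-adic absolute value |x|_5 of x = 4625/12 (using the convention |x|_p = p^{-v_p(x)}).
|4625/12|_5 = 1/125

Step 1 — compute v_5(x) by factoring powers of 5 out of the numerator and denominator: v_5(4625/12) = 3. Step 2 — apply |x|_p = p^{-v_p(x)} = 5^{-3} = 1/125.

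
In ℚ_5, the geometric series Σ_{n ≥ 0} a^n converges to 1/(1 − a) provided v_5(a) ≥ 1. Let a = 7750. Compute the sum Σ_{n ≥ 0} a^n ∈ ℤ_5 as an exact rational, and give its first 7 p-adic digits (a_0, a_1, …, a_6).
Σ a^n = 1/(1 − a) = -1/7749;  first 7 digits = (1, 0, 0, 2, 2, 2, 4)

v_5(a) = 3 ≥ 1, so the series converges in ℤ_5 to 1/(1 − a) = 1/(1 − 7750) = -1/7749. Expand this rational in ℤ_5: compute digits iteratively via d_i = x_i mod 5, x_{i+1} = (x_i − d_i)/5. The first 7 digits are (1, 0, 0, 2, 2, 2, 4).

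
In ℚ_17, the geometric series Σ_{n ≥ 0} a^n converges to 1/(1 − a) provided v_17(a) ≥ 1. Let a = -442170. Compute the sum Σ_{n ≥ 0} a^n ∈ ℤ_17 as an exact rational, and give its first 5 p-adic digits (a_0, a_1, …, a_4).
Σ a^n = 1/(1 − a) = 1/442171;  first 5 digits = (1, 0, 0, 12, 11)

v_17(a) = 3 ≥ 1, so the series converges in ℤ_17 to 1/(1 − a) = 1/(1 − (-442170)) = 1/442171. Expand this rational in ℤ_17: compute digits iteratively via d_i = x_i mod 17, x_{i+1} = (x_i − d_i)/17. The first 5 digits are (1, 0, 0, 12, 11).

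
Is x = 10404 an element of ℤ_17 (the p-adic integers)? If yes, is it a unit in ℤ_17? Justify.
x ∈ ℤ_17 but not a unit; v_17(x) = 2 > 0

ℤ_17 = {x ∈ ℚ_17 : v_17(x) ≥ 0} and ℤ_17^× = {x ∈ ℤ_17 : v_17(x) = 0}. Here v_17(10404) = v_17(num) − v_17(den) = 2; compare against these criteria.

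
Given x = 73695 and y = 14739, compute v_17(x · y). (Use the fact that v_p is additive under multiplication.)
v_17(1086190605) = 6

v_p(x) = 3 (factor: 73695 = 17^3 · 15); v_p(y) = 3 (factor: 14739 = 17^3 · 3). Additivity: v_p(xy) = v_p(x) + v_p(y) = 3 + 3 = 6. (Direct check: xy = 1086190605 = 17^6 · (45).)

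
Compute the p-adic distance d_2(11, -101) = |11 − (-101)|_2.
d_2(11, -101) = 1/16

Step 1 — x − y = 11 − (-101) = 112. Step 2 — v_2(112) = 4 (factor: 112 = (2^4 · 7); the sign does not affect v_p). Step 3 — |x − y|_2 = 2^{-4} = 1/16.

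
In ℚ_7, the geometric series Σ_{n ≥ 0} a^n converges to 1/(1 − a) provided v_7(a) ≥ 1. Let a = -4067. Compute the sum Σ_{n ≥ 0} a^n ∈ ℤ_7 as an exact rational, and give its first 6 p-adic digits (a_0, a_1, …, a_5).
Σ a^n = 1/(1 − a) = 1/4068;  first 6 digits = (1, 0, 1, 2, 6, 3)

v_7(a) = 2 ≥ 1, so the series converges in ℤ_7 to 1/(1 − a) = 1/(1 − (-4067)) = 1/4068. Expand this rational in ℤ_7: compute digits iteratively via d_i = x_i mod 7, x_{i+1} = (x_i − d_i)/7. The first 6 digits are (1, 0, 1, 2, 6, 3).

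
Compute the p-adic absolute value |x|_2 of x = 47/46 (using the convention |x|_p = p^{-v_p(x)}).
|47/46|_2 = 2

Step 1 — compute v_2(x) by factoring powers of 2 out of the numerator and denominator: v_2(47/46) = -1. Step 2 — apply |x|_p = p^{-v_p(x)} = 2^{1} = 2.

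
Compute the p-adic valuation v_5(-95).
v_5(-95) = 1

v_5(n) is the largest exponent k such that 5^k divides n. Factor out: -95 = -5^1 · 19. (Sign doesn't affect v_p.) So v_5(-95) = 1.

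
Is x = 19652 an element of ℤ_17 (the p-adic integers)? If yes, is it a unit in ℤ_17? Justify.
x ∈ ℤ_17 but not a unit; v_17(x) = 3 > 0

ℤ_17 = {x ∈ ℚ_17 : v_17(x) ≥ 0} and ℤ_17^× = {x ∈ ℤ_17 : v_17(x) = 0}. Here v_17(19652) = v_17(num) − v_17(den) = 3; compare against these criteria.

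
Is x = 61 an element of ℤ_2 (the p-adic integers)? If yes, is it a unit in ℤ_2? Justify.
x ∈ ℤ_2^× (unit); v_2(x) = 0

ℤ_2 = {x ∈ ℚ_2 : v_2(x) ≥ 0} and ℤ_2^× = {x ∈ ℤ_2 : v_2(x) = 0}. Here v_2(61) = v_2(num) − v_2(den) = 0; compare against these criteria.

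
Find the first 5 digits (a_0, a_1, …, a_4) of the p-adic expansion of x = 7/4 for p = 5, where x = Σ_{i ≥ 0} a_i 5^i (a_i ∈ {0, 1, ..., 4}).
(a_0, …, a_4) = (3, 1, 1, 1, 1)

v_5(7/4) = 0 (numerator and denominator both coprime to 5), so x ∈ ℤ_5^×. Compute digits iteratively via a_i = x_i mod 5, x_{i+1} = (x_i − a_i)/5, with x_0 = x:
  x_0 = 7/4;  a_0 = 3;  x_1 = (x_0 − 3)/5 = -1/4
  x_1 = -1/4;  a_1 = 1;  x_2 = (x_1 − 1)/5 = -1/4
  x_2 = -1/4;  a_2 = 1;  x_3 = (x_2 − 1)/5 = -1/4
  x_3 = -1/4;  a_3 = 1;  x_4 = (x_3 − 1)/5 = -1/4
  x_4 = -1/4;  a_4 = 1;  x_5 = (x_4 − 1)/5 = -1/4
Digits: (3, 1, 1, 1, 1).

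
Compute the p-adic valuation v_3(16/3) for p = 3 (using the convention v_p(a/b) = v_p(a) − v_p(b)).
v_3(16/3) = -1

Factor powers of 3 from the numerator and denominator of the reduced fraction: 16 = 3^0 · 16 and 3 = 3^1 · 1. Apply v_p(a/b) = v_p(a) − v_p(b): v_3(16/3) = 0 − 1 = -1.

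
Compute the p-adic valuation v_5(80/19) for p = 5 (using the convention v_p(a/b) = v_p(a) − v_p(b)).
v_5(80/19) = 1

Factor powers of 5 from the numerator and denominator of the reduced fraction: 80 = 5^1 · 16 and 19 = 5^0 · 19. Apply v_p(a/b) = v_p(a) − v_p(b): v_5(80/19) = 1 − 0 = 1.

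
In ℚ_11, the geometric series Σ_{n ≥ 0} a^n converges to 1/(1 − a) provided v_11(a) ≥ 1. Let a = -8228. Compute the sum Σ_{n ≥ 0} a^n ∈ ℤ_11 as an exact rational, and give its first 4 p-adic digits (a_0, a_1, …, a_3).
Σ a^n = 1/(1 − a) = 1/8229;  first 4 digits = (1, 0, 9, 4)

v_11(a) = 2 ≥ 1, so the series converges in ℤ_11 to 1/(1 − a) = 1/(1 − (-8228)) = 1/8229. Expand this rational in ℤ_11: compute digits iteratively via d_i = x_i mod 11, x_{i+1} = (x_i − d_i)/11. The first 4 digits are (1, 0, 9, 4).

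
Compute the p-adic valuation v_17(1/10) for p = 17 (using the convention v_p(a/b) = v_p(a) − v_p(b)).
v_17(1/10) = 0

Factor powers of 17 from the numerator and denominator of the reduced fraction: 1 = 17^0 · 1 and 10 = 17^0 · 10. Apply v_p(a/b) = v_p(a) − v_p(b): v_17(1/10) = 0 − 0 = 0.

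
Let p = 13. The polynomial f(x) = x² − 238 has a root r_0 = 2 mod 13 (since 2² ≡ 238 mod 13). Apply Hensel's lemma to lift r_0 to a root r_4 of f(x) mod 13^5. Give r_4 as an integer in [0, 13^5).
r_4 = 284403 (mod 371293)

Hensel's recurrence: r_{i+1} = r_i − f(r_i)·(f′(r_i))^{-1} mod 13^{i+2}, with f′(x) = 2x. Iterate:
  r_0 = 2 (mod 13)
  r_1 = 145 (mod 169)
  r_2 = 990 (mod 2197)
  r_3 = 27354 (mod 28561)
  r_4 = 284403 (mod 371293)
Final: r_4 = 284403, and one checks f(r_4) ≡ 0 mod 13^5.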